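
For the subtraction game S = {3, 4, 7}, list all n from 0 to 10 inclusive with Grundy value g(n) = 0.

0, 1, 2, 10

Compute g(0), g(1), … for moves {3, 4, 7}:
k:     0  1  2  3  4  5  6  7  8  9 10
g(k):  0  0  0  1  1  1  2  2  2  3  0
The P-positions (g = 0) in 0..10 are 0, 1, 2, 10.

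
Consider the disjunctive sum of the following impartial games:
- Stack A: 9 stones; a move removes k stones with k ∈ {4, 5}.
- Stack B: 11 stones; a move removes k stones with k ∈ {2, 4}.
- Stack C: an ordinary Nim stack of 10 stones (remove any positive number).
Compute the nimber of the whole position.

8

Build the Grundy sequence for stack A with g(k) = mex{g(k−s) : s ∈ {4, 5}, s ≤ k}:
g(0) = mex{} = 0
g(1) = mex{} = 0
g(2) = mex{} = 0
g(3) = mex{} = 0
g(4) = mex{0} = 1
g(5) = mex{0} = 1
g(6) = mex{0} = 1
g(7) = mex{0} = 1
g(8) = mex{0,1} = 2
g(9) = mex{1} = 0
So g(9) = 0.
For stack B, compute g(0), g(1), … with moves {2, 4}:
k:     0  1  2  3  4  5  6  7  8  9 10 11
g(k):  0  0  1  1  2  2  0  0  1  1  2  2
So g(11) = 2.
Stack C is a plain Nim stack of size 10, so its Grundy value is 10.
By the Sprague-Grundy theorem, the Grundy value of a sum of independent games is the XOR of the component values.
Combined value = 0 XOR 2 XOR 10 = 8.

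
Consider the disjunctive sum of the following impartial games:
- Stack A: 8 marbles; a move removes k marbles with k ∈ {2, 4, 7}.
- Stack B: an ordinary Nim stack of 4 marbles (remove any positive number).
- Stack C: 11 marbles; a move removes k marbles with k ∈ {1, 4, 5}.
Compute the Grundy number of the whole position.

4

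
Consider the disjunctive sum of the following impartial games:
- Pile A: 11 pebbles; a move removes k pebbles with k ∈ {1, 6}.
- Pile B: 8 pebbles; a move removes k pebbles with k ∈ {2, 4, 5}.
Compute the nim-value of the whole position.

0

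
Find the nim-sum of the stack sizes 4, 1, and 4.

1

In binary:
  100  (4)
  001  (1)
  100  (4)
  ---
  001  (1)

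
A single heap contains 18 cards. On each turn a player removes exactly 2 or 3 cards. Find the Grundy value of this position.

Grundy values for subtraction set {2, 3}:
k:     0  1  2  3  4  5  6  7  8  9 10 11 12 13 14 15 16 17 18
g(k):  0  0  1  1  2  0  0  1  1  2  0  0  1  1  2  0  0  1  1
So g(18) = 1.

1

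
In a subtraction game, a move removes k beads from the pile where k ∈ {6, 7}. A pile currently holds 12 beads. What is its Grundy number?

2

Grundy values for subtraction set {6, 7}:
k:     0  1  2  3  4  5  6  7  8  9 10 11 12
g(k):  0  0  0  0  0  0  1  1  1  1  1  1  2
So g(12) = 2.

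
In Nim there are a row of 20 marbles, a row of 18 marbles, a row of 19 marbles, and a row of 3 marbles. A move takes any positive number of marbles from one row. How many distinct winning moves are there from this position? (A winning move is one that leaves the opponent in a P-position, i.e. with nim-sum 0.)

Write each in binary and XOR column by column:
  10100  (20)
  10010  (18)
  10011  (19)
  00011  (3)
  -----
  10110  (22)
The overall nim-sum is X = 22. A row of size p has a winning move iff p XOR X < p (reduce it to p XOR X).
  20: 20 XOR 22 = 2 < 20 — winning move (to 2).
  18: 18 XOR 22 = 4 < 18 — winning move (to 4).
  19: 19 XOR 22 = 5 < 19 — winning move (to 5).
  3: 3 XOR 22 = 21 ≥ 3 — no move.
That gives 3 winning moves.

3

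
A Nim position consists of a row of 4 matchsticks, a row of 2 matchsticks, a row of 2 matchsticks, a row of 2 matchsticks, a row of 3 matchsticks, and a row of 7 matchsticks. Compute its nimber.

Compute the nim-sum pairwise:
4 ⊕ 2 = 6
6 ⊕ 2 = 4
4 ⊕ 2 = 6
6 ⊕ 3 = 5
5 ⊕ 7 = 2

2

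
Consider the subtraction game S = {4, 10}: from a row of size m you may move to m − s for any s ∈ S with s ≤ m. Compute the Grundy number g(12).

1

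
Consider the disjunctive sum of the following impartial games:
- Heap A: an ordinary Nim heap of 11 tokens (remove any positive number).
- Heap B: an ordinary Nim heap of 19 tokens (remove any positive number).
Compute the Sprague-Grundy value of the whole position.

24

Heap A is a plain Nim heap of size 11, so its Grundy value is 11.
Heap B is a plain Nim heap of size 19, so its Grundy value is 19.
By the Sprague-Grundy theorem, the Grundy value of a sum of independent games is the XOR of the component values.
Combined value = 11 XOR 19 = 24.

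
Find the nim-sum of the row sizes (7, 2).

5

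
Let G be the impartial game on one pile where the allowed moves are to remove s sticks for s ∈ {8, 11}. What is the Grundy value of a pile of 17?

2

Grundy values for subtraction set {8, 11}:
k:     0  1  2  3  4  5  6  7  8  9 10 11 12 13 14 15 16 17
g(k):  0  0  0  0  0  0  0  0  1  1  1  1  1  1  1  1  2  2
So g(17) = 2.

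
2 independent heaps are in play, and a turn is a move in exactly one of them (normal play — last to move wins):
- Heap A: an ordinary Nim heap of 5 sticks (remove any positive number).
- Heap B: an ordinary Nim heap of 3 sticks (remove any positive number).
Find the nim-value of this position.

Heap A is a plain Nim heap of size 5, so its Grundy value is 5.
Heap B is a plain Nim heap of size 3, so its Grundy value is 3.
By the Sprague-Grundy theorem, the Grundy value of a sum of independent games is the XOR of the component values.
Combined value = 5 XOR 3 = 6.

6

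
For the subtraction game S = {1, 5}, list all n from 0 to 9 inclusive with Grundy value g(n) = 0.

0, 2, 4, 6, 8

Build the Grundy sequence with g(k) = mex{g(k−s) : s ∈ {1, 5}, s ≤ k}:
k:     0  1  2  3  4  5  6  7  8  9
g(k):  0  1  0  1  0  1  0  1  0  1
The P-positions (g = 0) in 0..9 are 0, 2, 4, 6, 8.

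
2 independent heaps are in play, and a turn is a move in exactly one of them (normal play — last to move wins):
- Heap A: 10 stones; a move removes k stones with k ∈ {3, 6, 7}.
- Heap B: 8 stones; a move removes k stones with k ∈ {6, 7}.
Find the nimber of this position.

1

Build the Grundy sequence for heap A with g(k) = mex{g(k−s) : s ∈ {3, 6, 7}, s ≤ k}:
k:     0  1  2  3  4  5  6  7  8  9 10
g(k):  0  0  0  1  1  1  2  2  2  3  0
So g(10) = 0.
Grundy values for heap B (subtraction set {6, 7}):
g(0) = mex{} = 0
g(1) = mex{} = 0
g(2) = mex{} = 0
g(3) = mex{} = 0
g(4) = mex{} = 0
g(5) = mex{} = 0
g(6) = mex{0} = 1
g(7) = mex{0} = 1
g(8) = mex{0} = 1
So g(8) = 1.
By the Sprague-Grundy theorem, the Grundy value of a sum of independent games is the XOR of the component values.
Combined value = 0 ⊕ 1 = 1.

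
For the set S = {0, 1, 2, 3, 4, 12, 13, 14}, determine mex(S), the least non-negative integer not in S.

5

The values 0, 1, 2, 3, 4 are all present; 5 is the first non-negative integer missing from the set.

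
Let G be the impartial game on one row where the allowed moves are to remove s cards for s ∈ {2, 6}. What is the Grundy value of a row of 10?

Compute g(0), g(1), … for moves {2, 6}:
k:     0  1  2  3  4  5  6  7  8  9 10
g(k):  0  0  1  1  0  0  1  1  0  0  1
So g(10) = 1.

1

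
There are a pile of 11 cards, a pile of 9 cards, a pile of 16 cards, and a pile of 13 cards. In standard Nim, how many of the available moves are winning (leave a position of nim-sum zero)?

1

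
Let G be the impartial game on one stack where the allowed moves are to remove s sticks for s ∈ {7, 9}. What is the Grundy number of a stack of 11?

Compute g(0), g(1), … for moves {7, 9}:
g(0) = mex{} = 0
g(1) = mex{} = 0
g(2) = mex{} = 0
g(3) = mex{} = 0
g(4) = mex{} = 0
g(5) = mex{} = 0
g(6) = mex{} = 0
g(7) = mex{0} = 1
g(8) = mex{0} = 1
g(9) = mex{0} = 1
g(10) = mex{0} = 1
g(11) = mex{0} = 1
So g(11) = 1.

1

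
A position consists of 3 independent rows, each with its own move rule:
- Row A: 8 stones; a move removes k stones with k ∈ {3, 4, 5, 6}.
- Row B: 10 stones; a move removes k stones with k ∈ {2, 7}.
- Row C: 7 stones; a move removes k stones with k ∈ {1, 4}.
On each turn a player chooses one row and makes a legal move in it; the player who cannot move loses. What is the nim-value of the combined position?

2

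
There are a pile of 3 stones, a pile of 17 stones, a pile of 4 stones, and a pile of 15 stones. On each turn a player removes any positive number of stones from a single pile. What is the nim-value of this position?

25

In binary:
  00011  (3)
  10001  (17)
  00100  (4)
  01111  (15)
  -----
  11001  (25)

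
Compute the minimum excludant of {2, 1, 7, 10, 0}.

3

The values 0, 1, 2 are all present; 3 is the first non-negative integer missing from the set.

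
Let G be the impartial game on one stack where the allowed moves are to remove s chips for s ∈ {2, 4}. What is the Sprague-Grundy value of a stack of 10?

2

Compute g(0), g(1), … for moves {2, 4}:
g(0) = mex{} = 0
g(1) = mex{} = 0
g(2) = mex{0} = 1
g(3) = mex{0} = 1
g(4) = mex{0,1} = 2
g(5) = mex{0,1} = 2
g(6) = mex{1,2} = 0
g(7) = mex{1,2} = 0
g(8) = mex{0,2} = 1
g(9) = mex{0,2} = 1
g(10) = mex{0,1} = 2
So g(10) = 2.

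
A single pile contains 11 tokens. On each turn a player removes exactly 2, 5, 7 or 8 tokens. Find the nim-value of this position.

Grundy values for subtraction set {2, 5, 7, 8}:
g(0) = mex{} = 0
g(1) = mex{} = 0
g(2) = mex{0} = 1
g(3) = mex{0} = 1
g(4) = mex{1} = 0
g(5) = mex{0,1} = 2
g(6) = mex{0} = 1
g(7) = mex{0,1,2} = 3
g(8) = mex{0,1} = 2
g(9) = mex{0,1,3} = 2
g(10) = mex{1,2} = 0
g(11) = mex{0,1,2} = 3
So g(11) = 3.

3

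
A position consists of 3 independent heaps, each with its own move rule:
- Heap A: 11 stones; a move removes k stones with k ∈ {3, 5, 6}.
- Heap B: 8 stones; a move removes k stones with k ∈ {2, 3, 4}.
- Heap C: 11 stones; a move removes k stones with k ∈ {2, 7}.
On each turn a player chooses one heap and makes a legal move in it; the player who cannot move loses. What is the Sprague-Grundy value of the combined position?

0

Grundy values for heap A (subtraction set {3, 5, 6}):
k:     0  1  2  3  4  5  6  7  8  9 10 11
g(k):  0  0  0  1  1  1  2  2  2  0  0  0
So g(11) = 0.
Grundy values for heap B (subtraction set {2, 3, 4}):
k:     0  1  2  3  4  5  6  7  8
g(k):  0  0  1  1  2  2  0  0  1
So g(8) = 1.
Build the Grundy sequence for heap C with g(k) = mex{g(k−s) : s ∈ {2, 7}, s ≤ k}:
k:     0  1  2  3  4  5  6  7  8  9 10 11
g(k):  0  0  1  1  0  0  1  1  2  0  0  1
So g(11) = 1.
The value of a disjunctive sum is the nim-sum of the parts.
Combined value = 0 XOR 1 XOR 1 = 0.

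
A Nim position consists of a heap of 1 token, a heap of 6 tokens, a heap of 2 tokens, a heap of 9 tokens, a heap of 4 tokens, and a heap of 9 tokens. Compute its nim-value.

1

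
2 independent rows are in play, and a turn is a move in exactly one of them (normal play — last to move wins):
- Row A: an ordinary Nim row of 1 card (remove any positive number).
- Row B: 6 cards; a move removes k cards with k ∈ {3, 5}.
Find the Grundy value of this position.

3

Row A is a plain Nim row of size 1, so its Grundy value is 1.
Grundy values for row B (subtraction set {3, 5}):
k:     0  1  2  3  4  5  6
g(k):  0  0  0  1  1  1  2
So g(6) = 2.
By the Sprague-Grundy theorem, the Grundy value of a sum of independent games is the XOR of the component values.
Combined value = 1 ⊕ 2 = 3.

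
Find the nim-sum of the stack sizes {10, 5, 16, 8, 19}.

Nim-sum: 10 ⊕ 5 ⊕ 16 ⊕ 8 ⊕ 19 = 4.

4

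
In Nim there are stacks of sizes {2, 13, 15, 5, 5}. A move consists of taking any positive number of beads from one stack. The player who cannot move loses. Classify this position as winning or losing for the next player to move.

Losing position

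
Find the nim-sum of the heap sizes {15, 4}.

11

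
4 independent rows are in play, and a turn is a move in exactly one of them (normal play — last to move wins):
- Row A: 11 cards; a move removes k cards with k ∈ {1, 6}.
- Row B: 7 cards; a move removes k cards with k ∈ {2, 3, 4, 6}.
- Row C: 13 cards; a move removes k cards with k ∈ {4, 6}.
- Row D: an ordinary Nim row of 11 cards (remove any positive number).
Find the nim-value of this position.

For row A, compute g(0), g(1), … with moves {1, 6}:
k:     0  1  2  3  4  5  6  7  8  9 10 11
g(k):  0  1  0  1  0  1  2  0  1  0  1  0
So g(11) = 0.
For row B, compute g(0), g(1), … with moves {2, 3, 4, 6}:
k:     0  1  2  3  4  5  6  7
g(k):  0  0  1  1  2  2  3  3
So g(7) = 3.
Grundy values for row C (subtraction set {4, 6}):
k:     0  1  2  3  4  5  6  7  8  9 10 11 12 13
g(k):  0  0  0  0  1  1  1  1  2  2  0  0  0  0
So g(13) = 0.
Row D is a plain Nim row of size 11, so its Grundy value is 11.
By the Sprague-Grundy theorem, the Grundy value of a sum of independent games is the XOR of the component values.
Combined value = 0 ⊕ 3 ⊕ 0 ⊕ 11 = 8.

8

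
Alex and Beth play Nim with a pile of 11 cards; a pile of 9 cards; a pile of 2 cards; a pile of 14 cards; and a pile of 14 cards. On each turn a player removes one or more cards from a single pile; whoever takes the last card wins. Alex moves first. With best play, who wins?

Beth wins

Write each in binary and XOR column by column:
  1011  (11)
  1001  (9)
  0010  (2)
  1110  (14)
  1110  (14)
  ----
  0000  (0)
The nim-sum is 0, so this is a P-position: the player to move is in a losing position under optimal play; Alex is about to move from it and so loses — Beth wins.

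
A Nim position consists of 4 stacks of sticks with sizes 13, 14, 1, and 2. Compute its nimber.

0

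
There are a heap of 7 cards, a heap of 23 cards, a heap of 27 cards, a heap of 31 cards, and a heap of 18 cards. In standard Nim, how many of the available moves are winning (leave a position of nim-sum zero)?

Nim-sum: 7 ^ 23 ^ 27 ^ 31 ^ 18 = 6.
The overall nim-sum is X = 6. A heap of size p has a winning move iff p XOR X < p (reduce it to p XOR X).
  7: 7 XOR 6 = 1 < 7 — winning move (to 1).
  23: 23 XOR 6 = 17 < 23 — winning move (to 17).
  27: 27 XOR 6 = 29 ≥ 27 — no move.
  31: 31 XOR 6 = 25 < 31 — winning move (to 25).
  18: 18 XOR 6 = 20 ≥ 18 — no move.
That gives 3 winning moves.

3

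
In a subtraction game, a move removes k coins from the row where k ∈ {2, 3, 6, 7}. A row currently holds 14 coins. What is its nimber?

Build the Grundy sequence with g(k) = mex{g(k−s) : s ∈ {2, 3, 6, 7}, s ≤ k}:
k:     0  1  2  3  4  5  6  7  8  9 10 11 12 13 14
g(k):  0  0  1  1  2  0  3  1  2  0  0  1  1  2  0
So g(14) = 0.

0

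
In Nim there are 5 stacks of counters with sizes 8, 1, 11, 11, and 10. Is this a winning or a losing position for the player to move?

Winning position

Compute the nim-sum pairwise:
8 ^ 1 = 9
9 ^ 11 = 2
2 ^ 11 = 9
9 ^ 10 = 3
The nim-sum is 3 ≠ 0, so this is an N-position: the player to move can win.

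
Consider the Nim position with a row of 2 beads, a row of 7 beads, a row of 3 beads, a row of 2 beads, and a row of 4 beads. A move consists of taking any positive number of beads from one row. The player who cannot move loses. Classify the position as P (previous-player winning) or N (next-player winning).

Write each in binary and XOR column by column:
  010  (2)
  111  (7)
  011  (3)
  010  (2)
  100  (4)
  ---
  000  (0)
The nim-sum is 0, so this is a P-position: the player to move is in a losing position under optimal play.

P-position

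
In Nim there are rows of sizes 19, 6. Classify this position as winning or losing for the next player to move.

Winning position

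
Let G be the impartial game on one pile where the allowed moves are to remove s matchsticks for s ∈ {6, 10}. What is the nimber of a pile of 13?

2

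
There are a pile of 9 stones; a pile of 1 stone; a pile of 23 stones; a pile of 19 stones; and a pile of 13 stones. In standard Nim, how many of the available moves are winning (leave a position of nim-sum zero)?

Nim-sum: 9 ⊕ 1 ⊕ 23 ⊕ 19 ⊕ 13 = 1.
The overall nim-sum is X = 1. A pile of size p has a winning move iff p XOR X < p (reduce it to p XOR X).
  9: 9 XOR 1 = 8 < 9 — winning move (to 8).
  1: 1 XOR 1 = 0 < 1 — winning move (to 0).
  23: 23 XOR 1 = 22 < 23 — winning move (to 22).
  19: 19 XOR 1 = 18 < 19 — winning move (to 18).
  13: 13 XOR 1 = 12 < 13 — winning move (to 12).
That gives 5 winning moves.

5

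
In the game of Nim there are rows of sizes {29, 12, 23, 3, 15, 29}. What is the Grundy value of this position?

23

Nim-sum: 29 XOR 12 XOR 23 XOR 3 XOR 15 XOR 29 = 23.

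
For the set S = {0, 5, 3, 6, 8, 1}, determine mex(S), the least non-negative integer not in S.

2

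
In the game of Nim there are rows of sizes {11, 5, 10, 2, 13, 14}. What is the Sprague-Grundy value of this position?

Write each in binary and XOR column by column:
  1011  (11)
  0101  (5)
  1010  (10)
  0010  (2)
  1101  (13)
  1110  (14)
  ----
  0101  (5)

5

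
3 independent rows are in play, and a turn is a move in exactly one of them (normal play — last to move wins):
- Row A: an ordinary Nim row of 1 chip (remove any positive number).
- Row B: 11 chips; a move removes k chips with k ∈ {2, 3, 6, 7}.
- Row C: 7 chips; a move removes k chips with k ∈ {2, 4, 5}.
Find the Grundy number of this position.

0

Row A is a plain Nim row of size 1, so its Grundy value is 1.
Grundy values for row B (subtraction set {2, 3, 6, 7}):
k:     0  1  2  3  4  5  6  7  8  9 10 11
g(k):  0  0  1  1  2  0  3  1  2  0  0  1
So g(11) = 1.
Grundy values for row C (subtraction set {2, 4, 5}):
g(0) = mex{} = 0
g(1) = mex{} = 0
g(2) = mex{0} = 1
g(3) = mex{0} = 1
g(4) = mex{0,1} = 2
g(5) = mex{0,1} = 2
g(6) = mex{0,1,2} = 3
g(7) = mex{1,2} = 0
So g(7) = 0.
The value of a disjunctive sum is the nim-sum of the parts.
Combined value = 1 XOR 1 XOR 0 = 0.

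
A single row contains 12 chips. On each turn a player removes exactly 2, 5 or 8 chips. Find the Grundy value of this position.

1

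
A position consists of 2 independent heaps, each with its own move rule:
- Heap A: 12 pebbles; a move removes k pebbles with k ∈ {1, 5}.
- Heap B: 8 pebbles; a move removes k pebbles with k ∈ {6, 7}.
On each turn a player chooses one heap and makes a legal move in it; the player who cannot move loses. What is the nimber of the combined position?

1

Build the Grundy sequence for heap A with g(k) = mex{g(k−s) : s ∈ {1, 5}, s ≤ k}:
g(0) = mex{} = 0
g(1) = mex{0} = 1
g(2) = mex{1} = 0
g(3) = mex{0} = 1
g(4) = mex{1} = 0
g(5) = mex{0} = 1
g(6) = mex{1} = 0
g(7) = mex{0} = 1
g(8) = mex{1} = 0
g(9) = mex{0} = 1
g(10) = mex{1} = 0
g(11) = mex{0} = 1
g(12) = mex{1} = 0
So g(12) = 0.
Grundy values for heap B (subtraction set {6, 7}):
k:     0  1  2  3  4  5  6  7  8
g(k):  0  0  0  0  0  0  1  1  1
So g(8) = 1.
The value of a disjunctive sum is the nim-sum of the parts.
Combined value = 0 ⊕ 1 = 1.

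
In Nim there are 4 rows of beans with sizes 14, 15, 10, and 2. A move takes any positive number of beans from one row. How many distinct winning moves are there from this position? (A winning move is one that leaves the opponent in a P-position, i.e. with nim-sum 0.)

3

Nim-sum: 14 ⊕ 15 ⊕ 10 ⊕ 2 = 9.
The overall nim-sum is X = 9. A row of size p has a winning move iff p XOR X < p (reduce it to p XOR X).
  14: 14 XOR 9 = 7 < 14 — winning move (to 7).
  15: 15 XOR 9 = 6 < 15 — winning move (to 6).
  10: 10 XOR 9 = 3 < 10 — winning move (to 3).
  2: 2 XOR 9 = 11 ≥ 2 — no move.
That gives 3 winning moves.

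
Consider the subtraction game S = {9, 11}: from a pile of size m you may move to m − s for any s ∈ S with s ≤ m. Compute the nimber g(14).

1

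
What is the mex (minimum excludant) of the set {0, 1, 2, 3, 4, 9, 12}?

The values 0, 1, 2, 3, 4 are all present; 5 is the first non-negative integer missing from the set.

5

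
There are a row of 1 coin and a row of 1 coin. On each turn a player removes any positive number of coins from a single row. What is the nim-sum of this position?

0

In binary:
  1  (1)
  1  (1)
  -
  0  (0)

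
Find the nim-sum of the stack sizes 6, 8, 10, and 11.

15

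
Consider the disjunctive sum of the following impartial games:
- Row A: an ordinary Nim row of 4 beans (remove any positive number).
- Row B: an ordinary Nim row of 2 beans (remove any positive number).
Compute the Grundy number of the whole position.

6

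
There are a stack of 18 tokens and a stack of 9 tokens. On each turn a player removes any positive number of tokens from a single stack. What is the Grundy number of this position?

Nim-sum: 18 XOR 9 = 27.

27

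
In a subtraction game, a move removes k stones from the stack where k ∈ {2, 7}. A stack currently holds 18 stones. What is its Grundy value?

0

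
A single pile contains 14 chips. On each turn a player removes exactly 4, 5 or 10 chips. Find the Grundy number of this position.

Compute g(0), g(1), … for moves {4, 5, 10}:
k:     0  1  2  3  4  5  6  7  8  9 10 11 12 13 14
g(k):  0  0  0  0  1  1  1  1  2  0  2  2  3  1  3
So g(14) = 3.

3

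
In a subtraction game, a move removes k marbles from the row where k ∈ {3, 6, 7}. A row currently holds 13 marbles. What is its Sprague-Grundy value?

Build the Grundy sequence with g(k) = mex{g(k−s) : s ∈ {3, 6, 7}, s ≤ k}:
k:     0  1  2  3  4  5  6  7  8  9 10 11 12 13
g(k):  0  0  0  1  1  1  2  2  2  3  0  0  0  1
So g(13) = 1.

1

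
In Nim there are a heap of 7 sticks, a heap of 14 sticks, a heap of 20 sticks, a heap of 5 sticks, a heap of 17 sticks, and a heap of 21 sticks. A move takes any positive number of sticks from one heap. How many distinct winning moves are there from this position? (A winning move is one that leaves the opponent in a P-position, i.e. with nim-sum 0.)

Nim-sum: 7 ⊕ 14 ⊕ 20 ⊕ 5 ⊕ 17 ⊕ 21 = 28.
The overall nim-sum is X = 28. A heap of size p has a winning move iff p XOR X < p (reduce it to p XOR X).
  7: 7 XOR 28 = 27 ≥ 7 — no move.
  14: 14 XOR 28 = 18 ≥ 14 — no move.
  20: 20 XOR 28 = 8 < 20 — winning move (to 8).
  5: 5 XOR 28 = 25 ≥ 5 — no move.
  17: 17 XOR 28 = 13 < 17 — winning move (to 13).
  21: 21 XOR 28 = 9 < 21 — winning move (to 9).
That gives 3 winning moves.

3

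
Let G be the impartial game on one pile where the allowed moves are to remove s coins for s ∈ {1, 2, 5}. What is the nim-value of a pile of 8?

2

Compute g(0), g(1), … for moves {1, 2, 5}:
k:     0  1  2  3  4  5  6  7  8
g(k):  0  1  2  0  1  2  0  1  2
So g(8) = 2.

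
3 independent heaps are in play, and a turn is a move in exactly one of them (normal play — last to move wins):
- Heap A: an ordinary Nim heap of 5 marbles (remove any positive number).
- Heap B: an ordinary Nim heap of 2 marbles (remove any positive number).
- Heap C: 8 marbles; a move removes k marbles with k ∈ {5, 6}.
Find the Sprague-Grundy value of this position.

Heap A is a plain Nim heap of size 5, so its Grundy value is 5.
Heap B is a plain Nim heap of size 2, so its Grundy value is 2.
Grundy values for heap C (subtraction set {5, 6}):
k:     0  1  2  3  4  5  6  7  8
g(k):  0  0  0  0  0  1  1  1  1
So g(8) = 1.
By the Sprague-Grundy theorem, the Grundy value of a sum of independent games is the XOR of the component values.
Combined value = 5 ⊕ 2 ⊕ 1 = 6.

6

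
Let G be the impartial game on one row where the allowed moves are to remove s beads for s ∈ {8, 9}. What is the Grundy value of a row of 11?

Build the Grundy sequence with g(k) = mex{g(k−s) : s ∈ {8, 9}, s ≤ k}:
k:     0  1  2  3  4  5  6  7  8  9 10 11
g(k):  0  0  0  0  0  0  0  0  1  1  1  1
So g(11) = 1.

1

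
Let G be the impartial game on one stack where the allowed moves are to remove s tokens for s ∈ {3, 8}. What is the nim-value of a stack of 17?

0

Build the Grundy sequence with g(k) = mex{g(k−s) : s ∈ {3, 8}, s ≤ k}:
k:     0  1  2  3  4  5  6  7  8  9 10 11 12 13 14 15 16 17
g(k):  0  0  0  1  1  1  0  0  2  1  1  0  0  0  1  1  1  0
So g(17) = 0.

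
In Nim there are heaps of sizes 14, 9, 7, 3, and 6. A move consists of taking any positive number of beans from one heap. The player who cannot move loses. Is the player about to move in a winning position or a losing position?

Winning position

Write each in binary and XOR column by column:
  1110  (14)
  1001  (9)
  0111  (7)
  0011  (3)
  0110  (6)
  ----
  0101  (5)
The nim-sum is 5 ≠ 0, so this is an N-position: the player to move can win.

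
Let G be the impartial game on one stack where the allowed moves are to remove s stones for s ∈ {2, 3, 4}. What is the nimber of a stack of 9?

Compute g(0), g(1), … for moves {2, 3, 4}:
g(0) = mex{} = 0
g(1) = mex{} = 0
g(2) = mex{0} = 1
g(3) = mex{0} = 1
g(4) = mex{0,1} = 2
g(5) = mex{0,1} = 2
g(6) = mex{1,2} = 0
g(7) = mex{1,2} = 0
g(8) = mex{0,2} = 1
g(9) = mex{0,2} = 1
So g(9) = 1.

1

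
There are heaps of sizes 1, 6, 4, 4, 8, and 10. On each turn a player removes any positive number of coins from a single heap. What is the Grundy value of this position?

5

Compute the nim-sum pairwise:
1 ⊕ 6 = 7
7 ⊕ 4 = 3
3 ⊕ 4 = 7
7 ⊕ 8 = 15
15 ⊕ 10 = 5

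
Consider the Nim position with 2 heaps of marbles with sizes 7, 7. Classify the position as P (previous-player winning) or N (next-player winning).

P-position

Nim-sum: 7 ^ 7 = 0.
The nim-sum is 0, so this is a P-position: the player to move is in a losing position under optimal play.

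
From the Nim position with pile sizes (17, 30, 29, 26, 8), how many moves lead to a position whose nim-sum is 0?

Nim-sum: 17 ⊕ 30 ⊕ 29 ⊕ 26 ⊕ 8 = 0.
The nim-sum is already 0, so every move leaves a nonzero nim-sum — there are no winning moves.

0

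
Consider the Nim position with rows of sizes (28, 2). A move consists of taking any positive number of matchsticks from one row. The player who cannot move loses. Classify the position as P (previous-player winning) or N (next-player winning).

Nim-sum: 28 XOR 2 = 30.
The nim-sum is 30 ≠ 0, so this is an N-position: the player to move can win.

N-position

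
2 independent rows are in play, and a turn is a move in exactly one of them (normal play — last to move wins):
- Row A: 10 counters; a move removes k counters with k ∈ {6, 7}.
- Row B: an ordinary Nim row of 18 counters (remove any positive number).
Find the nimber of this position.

19

Build the Grundy sequence for row A with g(k) = mex{g(k−s) : s ∈ {6, 7}, s ≤ k}:
k:     0  1  2  3  4  5  6  7  8  9 10
g(k):  0  0  0  0  0  0  1  1  1  1  1
So g(10) = 1.
Row B is a plain Nim row of size 18, so its Grundy value is 18.
By the Sprague-Grundy theorem, the Grundy value of a sum of independent games is the XOR of the component values.
Combined value = 1 ⊕ 18 = 19.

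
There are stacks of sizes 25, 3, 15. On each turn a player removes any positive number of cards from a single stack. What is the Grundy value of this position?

21

Compute the nim-sum pairwise:
25 XOR 3 = 26
26 XOR 15 = 21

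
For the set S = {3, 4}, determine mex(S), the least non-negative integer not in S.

0

0 is not in the set, so the mex is 0.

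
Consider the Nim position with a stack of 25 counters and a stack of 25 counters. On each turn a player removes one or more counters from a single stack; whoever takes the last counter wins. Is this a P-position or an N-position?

P-position

Nim-sum: 25 XOR 25 = 0.
The nim-sum is 0, so this is a P-position: the player to move is in a losing position under optimal play.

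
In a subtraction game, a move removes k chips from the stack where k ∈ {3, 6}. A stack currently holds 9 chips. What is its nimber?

Grundy values for subtraction set {3, 6}:
g(0) = mex{} = 0
g(1) = mex{} = 0
g(2) = mex{} = 0
g(3) = mex{0} = 1
g(4) = mex{0} = 1
g(5) = mex{0} = 1
g(6) = mex{0,1} = 2
g(7) = mex{0,1} = 2
g(8) = mex{0,1} = 2
g(9) = mex{1,2} = 0
So g(9) = 0.

0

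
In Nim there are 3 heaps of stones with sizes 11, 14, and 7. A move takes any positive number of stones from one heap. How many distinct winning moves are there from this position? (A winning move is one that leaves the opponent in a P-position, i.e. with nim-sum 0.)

Write each in binary and XOR column by column:
  1011  (11)
  1110  (14)
  0111  (7)
  ----
  0010  (2)
The overall nim-sum is X = 2. A heap of size p has a winning move iff p XOR X < p (reduce it to p XOR X).
  11: 11 XOR 2 = 9 < 11 — winning move (to 9).
  14: 14 XOR 2 = 12 < 14 — winning move (to 12).
  7: 7 XOR 2 = 5 < 7 — winning move (to 5).
That gives 3 winning moves.

3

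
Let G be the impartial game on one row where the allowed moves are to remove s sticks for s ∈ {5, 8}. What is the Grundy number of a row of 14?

Build the Grundy sequence with g(k) = mex{g(k−s) : s ∈ {5, 8}, s ≤ k}:
k:     0  1  2  3  4  5  6  7  8  9 10 11 12 13 14
g(k):  0  0  0  0  0  1  1  1  1  1  2  2  2  0  0
So g(14) = 0.

0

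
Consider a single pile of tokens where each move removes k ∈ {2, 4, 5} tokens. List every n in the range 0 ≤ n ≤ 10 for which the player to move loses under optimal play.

Grundy values for subtraction set {2, 4, 5}:
g(0) = mex{} = 0
g(1) = mex{} = 0
g(2) = mex{0} = 1
g(3) = mex{0} = 1
g(4) = mex{0,1} = 2
g(5) = mex{0,1} = 2
g(6) = mex{0,1,2} = 3
g(7) = mex{1,2} = 0
g(8) = mex{1,2,3} = 0
g(9) = mex{0,2} = 1
g(10) = mex{0,2,3} = 1
The P-positions (g = 0) in 0..10 are 0, 1, 7, 8.

0, 1, 7, 8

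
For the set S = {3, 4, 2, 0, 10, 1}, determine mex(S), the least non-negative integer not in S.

The values 0, 1, 2, 3, 4 are all present; 5 is the first non-negative integer missing from the set.

5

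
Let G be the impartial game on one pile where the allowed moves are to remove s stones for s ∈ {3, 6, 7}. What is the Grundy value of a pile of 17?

Compute g(0), g(1), … for moves {3, 6, 7}:
k:     0  1  2  3  4  5  6  7  8  9 10 11 12 13 14 15 16 17
g(k):  0  0  0  1  1  1  2  2  2  3  0  0  0  1  1  1  2  2
So g(17) = 2.

2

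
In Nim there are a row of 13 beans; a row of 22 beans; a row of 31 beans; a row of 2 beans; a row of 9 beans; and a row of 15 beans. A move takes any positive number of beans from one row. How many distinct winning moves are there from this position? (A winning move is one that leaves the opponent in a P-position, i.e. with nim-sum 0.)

0

Nim-sum: 13 XOR 22 XOR 31 XOR 2 XOR 9 XOR 15 = 0.
The nim-sum is already 0, so every move leaves a nonzero nim-sum — there are no winning moves.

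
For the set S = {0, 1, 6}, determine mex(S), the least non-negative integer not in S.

2

The values 0, 1 are all present; 2 is the first non-negative integer missing from the set.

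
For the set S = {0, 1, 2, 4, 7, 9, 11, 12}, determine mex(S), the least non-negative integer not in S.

3

The values 0, 1, 2 are all present; 3 is the first non-negative integer missing from the set.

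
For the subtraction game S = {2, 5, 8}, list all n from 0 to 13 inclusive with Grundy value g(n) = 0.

Build the Grundy sequence with g(k) = mex{g(k−s) : s ∈ {2, 5, 8}, s ≤ k}:
g(0) = mex{} = 0
g(1) = mex{} = 0
g(2) = mex{0} = 1
g(3) = mex{0} = 1
g(4) = mex{1} = 0
g(5) = mex{0,1} = 2
g(6) = mex{0} = 1
g(7) = mex{1,2} = 0
g(8) = mex{0,1} = 2
g(9) = mex{0} = 1
g(10) = mex{1,2} = 0
g(11) = mex{1} = 0
g(12) = mex{0} = 1
g(13) = mex{0,2} = 1
The P-positions (g = 0) in 0..13 are 0, 1, 4, 7, 10, 11.

0, 1, 4, 7, 10, 11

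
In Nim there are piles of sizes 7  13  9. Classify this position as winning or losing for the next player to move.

Compute the nim-sum pairwise:
7 ⊕ 13 = 10
10 ⊕ 9 = 3
The nim-sum is 3 ≠ 0, so this is an N-position: the player to move can win.

Winning position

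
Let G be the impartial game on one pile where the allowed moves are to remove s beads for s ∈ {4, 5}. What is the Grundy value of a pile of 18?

0

Grundy values for subtraction set {4, 5}:
k:     0  1  2  3  4  5  6  7  8  9 10 11 12 13 14 15 16 17 18
g(k):  0  0  0  0  1  1  1  1  2  0  0  0  0  1  1  1  1  2  0
So g(18) = 0.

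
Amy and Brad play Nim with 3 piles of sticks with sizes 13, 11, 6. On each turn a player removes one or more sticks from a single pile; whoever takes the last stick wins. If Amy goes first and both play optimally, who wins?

Brad wins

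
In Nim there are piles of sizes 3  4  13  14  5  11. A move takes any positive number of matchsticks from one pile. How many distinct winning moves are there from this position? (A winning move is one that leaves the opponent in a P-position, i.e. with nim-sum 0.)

3

Nim-sum: 3 ^ 4 ^ 13 ^ 14 ^ 5 ^ 11 = 10.
The overall nim-sum is X = 10. A pile of size p has a winning move iff p XOR X < p (reduce it to p XOR X).
  3: 3 XOR 10 = 9 ≥ 3 — no move.
  4: 4 XOR 10 = 14 ≥ 4 — no move.
  13: 13 XOR 10 = 7 < 13 — winning move (to 7).
  14: 14 XOR 10 = 4 < 14 — winning move (to 4).
  5: 5 XOR 10 = 15 ≥ 5 — no move.
  11: 11 XOR 10 = 1 < 11 — winning move (to 1).
That gives 3 winning moves.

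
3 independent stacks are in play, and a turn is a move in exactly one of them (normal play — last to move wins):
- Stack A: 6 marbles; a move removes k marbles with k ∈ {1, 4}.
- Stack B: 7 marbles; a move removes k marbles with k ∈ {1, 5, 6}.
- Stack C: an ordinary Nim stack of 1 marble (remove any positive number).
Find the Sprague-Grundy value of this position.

For stack A, compute g(0), g(1), … with moves {1, 4}:
g(0) = mex{} = 0
g(1) = mex{0} = 1
g(2) = mex{1} = 0
g(3) = mex{0} = 1
g(4) = mex{0,1} = 2
g(5) = mex{1,2} = 0
g(6) = mex{0} = 1
So g(6) = 1.
Grundy values for stack B (subtraction set {1, 5, 6}):
k:     0  1  2  3  4  5  6  7
g(k):  0  1  0  1  0  1  2  3
So g(7) = 3.
Stack C is a plain Nim stack of size 1, so its Grundy value is 1.
By the Sprague-Grundy theorem, the Grundy value of a sum of independent games is the XOR of the component values.
Combined value = 1 ⊕ 3 ⊕ 1 = 3.

3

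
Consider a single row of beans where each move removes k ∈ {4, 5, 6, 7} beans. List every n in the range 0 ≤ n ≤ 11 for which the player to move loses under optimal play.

Compute g(0), g(1), … for moves {4, 5, 6, 7}:
g(0) = mex{} = 0
g(1) = mex{} = 0
g(2) = mex{} = 0
g(3) = mex{} = 0
g(4) = mex{0} = 1
g(5) = mex{0} = 1
g(6) = mex{0} = 1
g(7) = mex{0} = 1
g(8) = mex{0,1} = 2
g(9) = mex{0,1} = 2
g(10) = mex{0,1} = 2
g(11) = mex{1} = 0
The P-positions (g = 0) in 0..11 are 0, 1, 2, 3, 11.

0, 1, 2, 3, 11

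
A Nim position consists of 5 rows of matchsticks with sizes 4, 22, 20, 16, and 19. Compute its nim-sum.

Nim-sum: 4 ^ 22 ^ 20 ^ 16 ^ 19 = 5.

5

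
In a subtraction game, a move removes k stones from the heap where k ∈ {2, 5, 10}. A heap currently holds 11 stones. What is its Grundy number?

2

Grundy values for subtraction set {2, 5, 10}:
k:     0  1  2  3  4  5  6  7  8  9 10 11
g(k):  0  0  1  1  0  2  1  0  0  1  1  2
So g(11) = 2.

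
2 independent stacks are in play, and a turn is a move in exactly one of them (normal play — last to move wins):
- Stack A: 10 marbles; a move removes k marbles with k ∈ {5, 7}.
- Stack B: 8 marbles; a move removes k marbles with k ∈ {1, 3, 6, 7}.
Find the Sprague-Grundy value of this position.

0

Grundy values for stack A (subtraction set {5, 7}):
k:     0  1  2  3  4  5  6  7  8  9 10
g(k):  0  0  0  0  0  1  1  1  1  1  2
So g(10) = 2.
For stack B, compute g(0), g(1), … with moves {1, 3, 6, 7}:
k:     0  1  2  3  4  5  6  7  8
g(k):  0  1  0  1  0  1  2  3  2
So g(8) = 2.
The value of a disjunctive sum is the nim-sum of the parts.
Combined value = 2 ⊕ 2 = 0.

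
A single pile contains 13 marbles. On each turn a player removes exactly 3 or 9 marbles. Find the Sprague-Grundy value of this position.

Compute g(0), g(1), … for moves {3, 9}:
k:     0  1  2  3  4  5  6  7  8  9 10 11 12 13
g(k):  0  0  0  1  1  1  0  0  0  1  1  1  0  0
So g(13) = 0.

0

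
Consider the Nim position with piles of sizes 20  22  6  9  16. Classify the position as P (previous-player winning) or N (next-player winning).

Nim-sum: 20 ⊕ 22 ⊕ 6 ⊕ 9 ⊕ 16 = 29.
The nim-sum is 29 ≠ 0, so this is an N-position: the player to move can win.

N-position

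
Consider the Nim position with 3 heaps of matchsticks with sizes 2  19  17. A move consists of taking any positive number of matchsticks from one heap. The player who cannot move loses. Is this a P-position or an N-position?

P-position

Nim-sum: 2 XOR 19 XOR 17 = 0.
The nim-sum is 0, so this is a P-position: the player to move is in a losing position under optimal play.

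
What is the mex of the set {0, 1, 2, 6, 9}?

3

The values 0, 1, 2 are all present; 3 is the first non-negative integer missing from the set.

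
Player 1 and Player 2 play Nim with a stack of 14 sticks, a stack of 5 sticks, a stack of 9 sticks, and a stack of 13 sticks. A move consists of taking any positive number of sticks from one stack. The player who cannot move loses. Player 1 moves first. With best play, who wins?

Compute the nim-sum pairwise:
14 ⊕ 5 = 11
11 ⊕ 9 = 2
2 ⊕ 13 = 15
The nim-sum is 15 ≠ 0, so this is an N-position: the player to move can win; Player 1 has a winning move.

Player 1 wins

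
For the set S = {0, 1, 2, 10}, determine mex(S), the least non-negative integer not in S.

3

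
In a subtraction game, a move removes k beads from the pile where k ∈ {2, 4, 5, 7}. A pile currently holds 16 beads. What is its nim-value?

3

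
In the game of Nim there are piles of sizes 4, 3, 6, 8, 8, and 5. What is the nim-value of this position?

4

Write each in binary and XOR column by column:
  0100  (4)
  0011  (3)
  0110  (6)
  1000  (8)
  1000  (8)
  0101  (5)
  ----
  0100  (4)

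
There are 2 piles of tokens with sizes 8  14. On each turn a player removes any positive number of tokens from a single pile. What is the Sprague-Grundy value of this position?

6

Nim-sum: 8 ⊕ 14 = 6.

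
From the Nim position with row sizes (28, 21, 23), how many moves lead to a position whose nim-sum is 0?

3

Compute the nim-sum pairwise:
28 XOR 21 = 9
9 XOR 23 = 30
The overall nim-sum is X = 30. A row of size p has a winning move iff p XOR X < p (reduce it to p XOR X).
  28: 28 XOR 30 = 2 < 28 — winning move (to 2).
  21: 21 XOR 30 = 11 < 21 — winning move (to 11).
  23: 23 XOR 30 = 9 < 23 — winning move (to 9).
That gives 3 winning moves.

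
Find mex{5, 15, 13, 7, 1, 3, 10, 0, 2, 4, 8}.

The values 0, 1, 2, 3, 4, 5 are all present; 6 is the first non-negative integer missing from the set.

6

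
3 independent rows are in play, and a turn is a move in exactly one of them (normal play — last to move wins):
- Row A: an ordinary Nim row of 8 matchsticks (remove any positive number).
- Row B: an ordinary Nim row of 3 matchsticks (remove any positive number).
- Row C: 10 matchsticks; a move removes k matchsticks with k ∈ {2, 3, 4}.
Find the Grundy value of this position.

9

Row A is a plain Nim row of size 8, so its Grundy value is 8.
Row B is a plain Nim row of size 3, so its Grundy value is 3.
Grundy values for row C (subtraction set {2, 3, 4}):
g(0) = mex{} = 0
g(1) = mex{} = 0
g(2) = mex{0} = 1
g(3) = mex{0} = 1
g(4) = mex{0,1} = 2
g(5) = mex{0,1} = 2
g(6) = mex{1,2} = 0
g(7) = mex{1,2} = 0
g(8) = mex{0,2} = 1
g(9) = mex{0,2} = 1
g(10) = mex{0,1} = 2
So g(10) = 2.
By the Sprague-Grundy theorem, the Grundy value of a sum of independent games is the XOR of the component values.
Combined value = 8 XOR 3 XOR 2 = 9.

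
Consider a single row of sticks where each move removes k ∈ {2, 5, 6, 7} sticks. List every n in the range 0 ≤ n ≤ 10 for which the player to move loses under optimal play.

Compute g(0), g(1), … for moves {2, 5, 6, 7}:
k:     0  1  2  3  4  5  6  7  8  9 10
g(k):  0  0  1  1  0  2  1  3  2  2  3
The P-positions (g = 0) in 0..10 are 0, 1, 4.

0, 1, 4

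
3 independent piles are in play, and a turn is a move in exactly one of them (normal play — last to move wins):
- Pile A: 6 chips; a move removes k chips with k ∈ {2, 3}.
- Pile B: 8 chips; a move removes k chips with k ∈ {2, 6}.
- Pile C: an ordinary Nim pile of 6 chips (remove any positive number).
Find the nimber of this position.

6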